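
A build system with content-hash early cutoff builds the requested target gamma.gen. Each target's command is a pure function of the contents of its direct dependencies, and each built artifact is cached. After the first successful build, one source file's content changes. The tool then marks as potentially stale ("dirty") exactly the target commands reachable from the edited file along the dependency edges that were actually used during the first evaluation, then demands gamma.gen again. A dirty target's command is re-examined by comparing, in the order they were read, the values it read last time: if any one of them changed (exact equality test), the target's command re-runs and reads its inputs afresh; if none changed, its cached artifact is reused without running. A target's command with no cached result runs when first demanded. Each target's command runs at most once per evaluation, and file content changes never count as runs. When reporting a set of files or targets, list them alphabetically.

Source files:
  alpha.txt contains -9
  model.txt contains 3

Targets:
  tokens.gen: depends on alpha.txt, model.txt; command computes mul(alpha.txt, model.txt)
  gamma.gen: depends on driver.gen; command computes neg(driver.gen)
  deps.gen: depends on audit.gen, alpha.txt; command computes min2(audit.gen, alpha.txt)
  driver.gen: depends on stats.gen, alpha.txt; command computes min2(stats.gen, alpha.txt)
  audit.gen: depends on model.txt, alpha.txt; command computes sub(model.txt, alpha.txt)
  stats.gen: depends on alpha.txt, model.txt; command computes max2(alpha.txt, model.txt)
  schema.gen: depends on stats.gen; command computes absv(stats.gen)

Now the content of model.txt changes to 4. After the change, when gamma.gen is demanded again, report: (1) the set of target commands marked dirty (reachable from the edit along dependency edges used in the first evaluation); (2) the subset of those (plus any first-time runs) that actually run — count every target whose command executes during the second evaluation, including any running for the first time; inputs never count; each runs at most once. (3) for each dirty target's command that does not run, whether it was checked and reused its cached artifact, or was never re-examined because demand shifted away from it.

Marked dirty: driver.gen, gamma.gen, stats.gen.
Target commands that run: driver.gen, stats.gen — 2 in total.
Checked but reused from cache: gamma.gen.
Key observation: the change is absorbed at driver.gen — it re-runs but produces the same value, and the output's value is unchanged.

First evaluation (everything demanded from the output):
  stats.gen = max2(-9, 3) = 3
  driver.gen = min2(3, -9) = -9
  gamma.gen = neg(-9) = 9

Propagation after the edit:
  stats.gen: runs — model.txt 3->4; result 4.
  driver.gen: runs — stats.gen 3->4; result -9 (same value as before).
  gamma.gen: checked — values it read are unchanged (driver.gen unchanged); reused cached 9 without running.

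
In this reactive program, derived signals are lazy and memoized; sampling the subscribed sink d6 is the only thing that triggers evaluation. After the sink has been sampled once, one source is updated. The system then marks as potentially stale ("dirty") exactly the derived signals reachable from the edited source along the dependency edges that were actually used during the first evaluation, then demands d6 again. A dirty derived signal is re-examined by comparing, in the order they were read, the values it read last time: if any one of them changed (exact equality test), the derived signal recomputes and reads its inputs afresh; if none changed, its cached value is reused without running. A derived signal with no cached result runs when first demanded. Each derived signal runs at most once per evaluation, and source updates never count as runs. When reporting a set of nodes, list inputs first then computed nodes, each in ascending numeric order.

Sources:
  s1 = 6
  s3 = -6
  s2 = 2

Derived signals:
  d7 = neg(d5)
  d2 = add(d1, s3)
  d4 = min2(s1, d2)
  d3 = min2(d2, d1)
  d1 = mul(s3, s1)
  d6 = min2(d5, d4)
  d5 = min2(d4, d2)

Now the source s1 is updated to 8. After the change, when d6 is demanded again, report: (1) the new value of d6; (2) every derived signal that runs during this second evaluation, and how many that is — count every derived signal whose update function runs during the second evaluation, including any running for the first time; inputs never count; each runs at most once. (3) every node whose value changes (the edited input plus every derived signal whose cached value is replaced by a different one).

First demand of the output computes:
  d1 = mul(-6, 6) = -36
  d2 = add(-36, -6) = -42
  d4 = min2(6, -42) = -42
  d5 = min2(-42, -42) = -42
  d6 = min2(-42, -42) = -42

After the edit, cleaning proceeds:
  d1: a read changed (s1 6->8) — executes, giving -48.
  d2: a read changed (d1 -36->-48) — executes, giving -54.
  d4: a read changed (s1 6->8; d2 -42->-54) — executes, giving -54.
  d5: a read changed (d4 -42->-54; d2 -42->-54) — executes, giving -54.
  d6: a read changed (d5 -42->-54; d4 -42->-54) — executes, giving -54.

Demanding d6 again yields -54.
5 derived signals run: d1, d2, d4, d5, d6.
The nodes whose values change: s1, d1, d2, d4, d5, d6.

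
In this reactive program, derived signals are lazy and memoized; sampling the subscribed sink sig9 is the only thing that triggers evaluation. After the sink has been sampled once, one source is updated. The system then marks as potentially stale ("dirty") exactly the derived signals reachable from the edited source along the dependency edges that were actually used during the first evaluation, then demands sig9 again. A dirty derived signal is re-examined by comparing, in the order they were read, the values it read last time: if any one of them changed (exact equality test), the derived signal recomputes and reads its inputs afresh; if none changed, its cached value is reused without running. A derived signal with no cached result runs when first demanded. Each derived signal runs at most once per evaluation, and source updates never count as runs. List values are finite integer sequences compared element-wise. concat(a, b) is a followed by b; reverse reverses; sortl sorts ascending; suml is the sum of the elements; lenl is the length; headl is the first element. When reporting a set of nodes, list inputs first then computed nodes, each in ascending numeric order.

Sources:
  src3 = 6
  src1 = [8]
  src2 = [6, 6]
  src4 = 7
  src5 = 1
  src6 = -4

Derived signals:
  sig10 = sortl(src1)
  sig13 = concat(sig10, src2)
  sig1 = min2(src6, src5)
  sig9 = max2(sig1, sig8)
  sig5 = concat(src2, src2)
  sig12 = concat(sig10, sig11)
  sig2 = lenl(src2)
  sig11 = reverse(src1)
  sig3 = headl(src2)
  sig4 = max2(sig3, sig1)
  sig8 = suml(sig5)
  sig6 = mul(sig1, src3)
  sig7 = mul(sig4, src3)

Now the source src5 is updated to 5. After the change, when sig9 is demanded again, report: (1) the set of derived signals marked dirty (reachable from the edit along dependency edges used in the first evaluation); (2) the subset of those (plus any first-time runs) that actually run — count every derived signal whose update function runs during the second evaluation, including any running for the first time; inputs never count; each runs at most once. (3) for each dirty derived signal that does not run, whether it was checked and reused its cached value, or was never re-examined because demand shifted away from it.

First demand of the output computes:
  sig1 = min2(-4, 1) = -4
  sig5 = concat([6, 6], [6, 6]) = [6, 6, 6, 6]
  sig8 = suml([6, 6, 6, 6]) = 24
  sig9 = max2(-4, 24) = 24

After the edit, cleaning proceeds:
  sig1: a read changed (src5 1->5) — executes, giving -4 — identical to its old value.
  sig9: dirty, but its reads are unchanged (sig1 unchanged, sig8 unchanged); cached 24 stands.

Note the absorption at sig1: it re-runs yet its value is the same, leaving the output's value untouched.

The edit dirties: sig1, sig9.
1 derived signals run: sig1.
Cache hits after checking: sig9.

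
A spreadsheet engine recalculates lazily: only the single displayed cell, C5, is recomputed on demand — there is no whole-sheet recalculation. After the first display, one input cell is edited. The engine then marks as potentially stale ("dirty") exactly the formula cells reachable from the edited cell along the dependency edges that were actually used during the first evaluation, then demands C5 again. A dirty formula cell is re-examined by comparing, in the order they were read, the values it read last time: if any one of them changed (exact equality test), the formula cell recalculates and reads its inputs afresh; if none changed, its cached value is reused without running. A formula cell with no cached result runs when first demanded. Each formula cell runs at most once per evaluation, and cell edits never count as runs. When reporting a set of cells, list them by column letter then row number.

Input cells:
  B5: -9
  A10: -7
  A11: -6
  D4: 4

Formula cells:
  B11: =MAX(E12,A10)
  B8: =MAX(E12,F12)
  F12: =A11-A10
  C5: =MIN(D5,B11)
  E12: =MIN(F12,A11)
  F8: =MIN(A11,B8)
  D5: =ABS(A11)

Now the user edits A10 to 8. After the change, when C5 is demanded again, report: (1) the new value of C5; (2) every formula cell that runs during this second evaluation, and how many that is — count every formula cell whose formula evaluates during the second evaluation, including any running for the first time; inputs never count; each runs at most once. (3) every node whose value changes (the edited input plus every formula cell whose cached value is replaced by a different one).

New value of C5: 6.
Formula cells that run: B11, C5, E12, F12 — 4 in total.
Values that change: A10, B11, C5, E12, F12.

First evaluation (everything demanded from the output):
  D5 = ABS(-6) = 6
  F12 = -6 - -7 = 1
  E12 = MIN(1, -6) = -6
  B11 = MAX(-6, -7) = -6
  C5 = MIN(6, -6) = -6

Propagation after the edit:
  F12: runs — A10 -7->8; result -14.
  E12: runs — F12 1->-14; result -14.
  B11: runs — E12 -6->-14; A10 -7->8; result 8.
  C5: runs — B11 -6->8; result 6.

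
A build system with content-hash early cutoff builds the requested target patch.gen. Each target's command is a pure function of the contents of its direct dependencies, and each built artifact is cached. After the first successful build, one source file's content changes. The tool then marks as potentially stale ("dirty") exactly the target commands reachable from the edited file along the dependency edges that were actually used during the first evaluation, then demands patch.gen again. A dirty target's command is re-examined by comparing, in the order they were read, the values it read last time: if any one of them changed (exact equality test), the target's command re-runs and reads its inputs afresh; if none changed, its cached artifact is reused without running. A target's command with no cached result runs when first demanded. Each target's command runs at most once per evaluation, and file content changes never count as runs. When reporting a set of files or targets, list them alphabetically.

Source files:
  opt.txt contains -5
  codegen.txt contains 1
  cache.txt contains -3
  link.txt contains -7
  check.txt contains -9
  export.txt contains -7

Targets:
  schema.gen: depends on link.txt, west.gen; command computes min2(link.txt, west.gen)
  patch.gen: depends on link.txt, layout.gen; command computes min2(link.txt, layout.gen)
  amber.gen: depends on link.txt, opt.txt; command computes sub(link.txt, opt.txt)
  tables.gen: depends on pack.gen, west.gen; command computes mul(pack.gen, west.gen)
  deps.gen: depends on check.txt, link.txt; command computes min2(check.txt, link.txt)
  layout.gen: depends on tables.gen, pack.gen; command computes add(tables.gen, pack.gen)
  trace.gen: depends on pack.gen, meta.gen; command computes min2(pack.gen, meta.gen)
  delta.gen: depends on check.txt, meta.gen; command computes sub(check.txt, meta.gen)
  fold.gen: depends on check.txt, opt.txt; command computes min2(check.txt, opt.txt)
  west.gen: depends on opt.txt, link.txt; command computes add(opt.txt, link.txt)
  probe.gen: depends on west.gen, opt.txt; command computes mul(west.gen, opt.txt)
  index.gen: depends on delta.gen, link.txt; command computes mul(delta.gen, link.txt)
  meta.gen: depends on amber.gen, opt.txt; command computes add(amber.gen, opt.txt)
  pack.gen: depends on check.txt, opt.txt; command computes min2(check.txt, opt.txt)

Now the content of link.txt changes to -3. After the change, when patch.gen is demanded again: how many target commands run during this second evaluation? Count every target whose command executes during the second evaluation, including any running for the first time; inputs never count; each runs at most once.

Target commands that run: layout.gen, patch.gen, tables.gen, west.gen — 4 in total.

First evaluation (everything demanded from the output):
  pack.gen = min2(-9, -5) = -9
  west.gen = add(-5, -7) = -12
  tables.gen = mul(-9, -12) = 108
  layout.gen = add(108, -9) = 99
  patch.gen = min2(-7, 99) = -7

Propagation after the edit:
  west.gen: runs — link.txt -7->-3; result -8.
  tables.gen: runs — west.gen -12->-8; result 72.
  layout.gen: runs — tables.gen 108->72; result 63.
  patch.gen: runs — link.txt -7->-3; layout.gen 99->63; result -3.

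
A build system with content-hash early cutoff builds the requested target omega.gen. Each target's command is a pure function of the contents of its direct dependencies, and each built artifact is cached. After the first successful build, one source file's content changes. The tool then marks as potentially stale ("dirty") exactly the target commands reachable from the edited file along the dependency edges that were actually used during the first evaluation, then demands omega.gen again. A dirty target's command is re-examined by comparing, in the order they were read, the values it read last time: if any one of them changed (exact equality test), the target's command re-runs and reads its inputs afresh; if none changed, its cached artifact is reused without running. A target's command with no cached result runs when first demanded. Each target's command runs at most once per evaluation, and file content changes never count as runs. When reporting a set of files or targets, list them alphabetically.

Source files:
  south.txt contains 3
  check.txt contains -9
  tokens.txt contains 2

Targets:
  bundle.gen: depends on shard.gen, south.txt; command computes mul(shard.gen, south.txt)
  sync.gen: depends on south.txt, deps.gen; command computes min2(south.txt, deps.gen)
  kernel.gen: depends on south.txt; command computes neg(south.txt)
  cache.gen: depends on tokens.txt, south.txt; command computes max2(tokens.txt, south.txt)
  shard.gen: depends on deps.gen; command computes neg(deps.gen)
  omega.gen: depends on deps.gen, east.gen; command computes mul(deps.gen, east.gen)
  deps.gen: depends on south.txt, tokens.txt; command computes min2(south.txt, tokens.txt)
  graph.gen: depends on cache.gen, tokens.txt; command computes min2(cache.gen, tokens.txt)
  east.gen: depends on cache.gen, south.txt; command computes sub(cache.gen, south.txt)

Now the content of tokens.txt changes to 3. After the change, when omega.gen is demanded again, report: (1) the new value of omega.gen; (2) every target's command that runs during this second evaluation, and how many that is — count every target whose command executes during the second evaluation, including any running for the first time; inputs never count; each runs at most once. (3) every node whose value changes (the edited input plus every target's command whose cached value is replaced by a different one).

New value of omega.gen: 0.
Target commands that run: cache.gen, deps.gen, omega.gen — 3 in total.
Values that change: deps.gen, tokens.txt.
Key observation: the cutoff stops propagation at east.gen — its inputs' values are unchanged, so it reuses its cache.

First evaluation (everything demanded from the output):
  cache.gen = max2(2, 3) = 3
  deps.gen = min2(3, 2) = 2
  east.gen = sub(3, 3) = 0
  omega.gen = mul(2, 0) = 0

Propagation after the edit:
  cache.gen: runs — tokens.txt 2->3; result 3 (same value as before).
  deps.gen: runs — tokens.txt 2->3; result 3.
  east.gen: checked — values it read are unchanged (cache.gen unchanged, south.txt unchanged); reused cached 0 without running.
  omega.gen: runs — deps.gen 2->3; result 0 (same value as before).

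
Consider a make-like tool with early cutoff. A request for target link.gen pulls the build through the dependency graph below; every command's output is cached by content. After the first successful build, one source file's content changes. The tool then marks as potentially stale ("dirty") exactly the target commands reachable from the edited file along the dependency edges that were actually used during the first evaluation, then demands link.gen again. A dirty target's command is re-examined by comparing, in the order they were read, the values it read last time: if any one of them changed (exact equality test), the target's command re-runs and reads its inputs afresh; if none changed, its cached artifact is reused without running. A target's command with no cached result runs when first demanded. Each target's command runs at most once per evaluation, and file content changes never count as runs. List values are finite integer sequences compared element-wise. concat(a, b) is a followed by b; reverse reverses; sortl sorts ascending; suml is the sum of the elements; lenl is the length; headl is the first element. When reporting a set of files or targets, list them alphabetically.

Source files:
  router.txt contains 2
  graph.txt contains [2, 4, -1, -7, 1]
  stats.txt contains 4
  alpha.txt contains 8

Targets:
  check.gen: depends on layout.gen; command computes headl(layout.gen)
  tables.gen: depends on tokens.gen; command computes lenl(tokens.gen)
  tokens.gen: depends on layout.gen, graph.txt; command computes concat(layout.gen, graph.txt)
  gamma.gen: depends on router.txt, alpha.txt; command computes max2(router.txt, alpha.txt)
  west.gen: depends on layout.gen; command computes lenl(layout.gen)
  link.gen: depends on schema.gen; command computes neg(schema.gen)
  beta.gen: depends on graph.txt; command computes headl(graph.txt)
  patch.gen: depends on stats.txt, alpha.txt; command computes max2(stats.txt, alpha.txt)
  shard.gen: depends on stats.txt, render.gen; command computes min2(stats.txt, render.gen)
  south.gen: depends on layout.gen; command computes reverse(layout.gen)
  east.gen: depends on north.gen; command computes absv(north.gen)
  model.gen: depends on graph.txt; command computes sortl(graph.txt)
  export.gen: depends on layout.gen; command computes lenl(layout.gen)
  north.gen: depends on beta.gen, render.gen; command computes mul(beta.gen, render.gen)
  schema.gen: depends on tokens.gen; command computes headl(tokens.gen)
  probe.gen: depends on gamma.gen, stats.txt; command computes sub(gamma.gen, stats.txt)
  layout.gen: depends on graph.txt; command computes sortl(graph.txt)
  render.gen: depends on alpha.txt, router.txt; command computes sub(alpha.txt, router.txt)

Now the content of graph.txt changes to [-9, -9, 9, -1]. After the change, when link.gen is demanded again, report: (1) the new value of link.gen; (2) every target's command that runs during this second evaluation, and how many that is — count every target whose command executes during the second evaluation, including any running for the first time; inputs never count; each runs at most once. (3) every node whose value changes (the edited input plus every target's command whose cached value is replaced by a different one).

Demanding link.gen again yields 9.
4 target commands run: layout.gen, link.gen, schema.gen, tokens.gen.
The nodes whose values change: graph.txt, layout.gen, link.gen, schema.gen, tokens.gen.

First demand of the output computes:
  layout.gen = sortl([2, 4, -1, -7, 1]) = [-7, -1, 1, 2, 4]
  tokens.gen = concat([-7, -1, 1, 2, 4], [2, 4, -1, -7, 1]) = [-7, -1, 1, 2, 4, 2, 4, -1, -7, 1]
  schema.gen = headl([-7, -1, 1, 2, 4, 2, 4, -1, -7, 1]) = -7
  link.gen = neg(-7) = 7

After the edit, cleaning proceeds:
  layout.gen: a read changed (graph.txt [2, 4, -1, -7, 1]->[-9, -9, 9, -1]) — executes, giving [-9, -9, -1, 9].
  tokens.gen: a read changed (layout.gen [-7, -1, 1, 2, 4]->[-9, -9, -1, 9]; graph.txt [2, 4, -1, -7, 1]->[-9, -9, 9, -1]) — executes, giving [-9, -9, -1, 9, -9, -9, 9, -1].
  schema.gen: a read changed (tokens.gen [-7, -1, 1, 2, 4, 2, 4, -1, -7, 1]->[-9, -9, -1, 9, -9, -9, 9, -1]) — executes, giving -9.
  link.gen: a read changed (schema.gen -7->-9) — executes, giving 9.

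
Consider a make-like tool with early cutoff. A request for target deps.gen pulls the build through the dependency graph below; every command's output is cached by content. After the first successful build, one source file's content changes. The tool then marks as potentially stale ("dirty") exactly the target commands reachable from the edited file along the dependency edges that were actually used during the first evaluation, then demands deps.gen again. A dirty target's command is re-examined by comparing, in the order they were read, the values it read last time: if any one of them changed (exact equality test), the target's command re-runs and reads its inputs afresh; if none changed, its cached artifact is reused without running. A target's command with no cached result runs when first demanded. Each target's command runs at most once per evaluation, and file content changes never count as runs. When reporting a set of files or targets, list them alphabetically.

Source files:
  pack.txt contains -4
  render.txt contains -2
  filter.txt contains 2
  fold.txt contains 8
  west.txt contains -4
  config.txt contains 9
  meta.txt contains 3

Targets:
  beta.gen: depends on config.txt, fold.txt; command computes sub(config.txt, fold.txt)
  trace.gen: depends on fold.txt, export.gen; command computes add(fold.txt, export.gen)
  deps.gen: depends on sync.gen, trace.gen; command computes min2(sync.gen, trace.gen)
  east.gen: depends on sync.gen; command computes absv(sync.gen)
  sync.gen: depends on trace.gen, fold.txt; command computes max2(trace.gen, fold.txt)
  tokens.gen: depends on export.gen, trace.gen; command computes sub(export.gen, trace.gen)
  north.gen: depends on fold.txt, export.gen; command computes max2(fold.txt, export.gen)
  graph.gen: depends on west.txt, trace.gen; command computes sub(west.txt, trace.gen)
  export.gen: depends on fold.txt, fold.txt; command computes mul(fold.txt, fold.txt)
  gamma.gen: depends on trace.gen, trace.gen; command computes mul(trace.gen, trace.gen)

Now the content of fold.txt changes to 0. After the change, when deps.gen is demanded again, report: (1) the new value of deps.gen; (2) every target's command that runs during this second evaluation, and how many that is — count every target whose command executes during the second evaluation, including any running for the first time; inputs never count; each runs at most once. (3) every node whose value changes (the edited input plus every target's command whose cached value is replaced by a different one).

Demanding deps.gen again yields 0.
4 target commands run: deps.gen, export.gen, sync.gen, trace.gen.
The nodes whose values change: deps.gen, export.gen, fold.txt, sync.gen, trace.gen.

First demand of the output computes:
  export.gen = mul(8, 8) = 64
  trace.gen = add(8, 64) = 72
  sync.gen = max2(72, 8) = 72
  deps.gen = min2(72, 72) = 72

After the edit, cleaning proceeds:
  export.gen: a read changed (fold.txt 8->0; fold.txt 8->0) — executes, giving 0.
  trace.gen: a read changed (fold.txt 8->0; export.gen 64->0) — executes, giving 0.
  sync.gen: a read changed (trace.gen 72->0; fold.txt 8->0) — executes, giving 0.
  deps.gen: a read changed (sync.gen 72->0; trace.gen 72->0) — executes, giving 0.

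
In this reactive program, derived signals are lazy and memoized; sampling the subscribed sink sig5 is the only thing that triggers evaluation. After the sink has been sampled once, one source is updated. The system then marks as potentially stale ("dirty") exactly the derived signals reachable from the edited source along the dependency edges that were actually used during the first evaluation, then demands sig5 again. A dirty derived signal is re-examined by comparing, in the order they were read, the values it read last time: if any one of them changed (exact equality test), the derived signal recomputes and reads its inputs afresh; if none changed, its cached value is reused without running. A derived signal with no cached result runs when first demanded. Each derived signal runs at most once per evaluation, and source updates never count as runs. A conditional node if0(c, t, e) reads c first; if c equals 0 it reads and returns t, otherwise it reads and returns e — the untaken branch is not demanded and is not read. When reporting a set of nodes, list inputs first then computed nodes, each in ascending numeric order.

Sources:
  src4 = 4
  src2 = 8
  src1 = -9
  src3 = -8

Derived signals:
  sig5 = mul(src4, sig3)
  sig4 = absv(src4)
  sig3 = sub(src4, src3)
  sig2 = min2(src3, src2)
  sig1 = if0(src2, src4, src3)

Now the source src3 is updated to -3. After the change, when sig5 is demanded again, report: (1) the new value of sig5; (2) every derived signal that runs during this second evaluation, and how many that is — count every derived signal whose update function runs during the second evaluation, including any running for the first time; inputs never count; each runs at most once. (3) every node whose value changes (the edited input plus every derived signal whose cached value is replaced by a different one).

Demanding sig5 again yields 28.
2 derived signals run: sig3, sig5.
The nodes whose values change: src3, sig3, sig5.

First demand of the output computes:
  sig3 = sub(4, -8) = 12
  sig5 = mul(4, 12) = 48

After the edit, cleaning proceeds:
  sig3: a read changed (src3 -8->-3) — executes, giving 7.
  sig5: a read changed (sig3 12->7) — executes, giving 28.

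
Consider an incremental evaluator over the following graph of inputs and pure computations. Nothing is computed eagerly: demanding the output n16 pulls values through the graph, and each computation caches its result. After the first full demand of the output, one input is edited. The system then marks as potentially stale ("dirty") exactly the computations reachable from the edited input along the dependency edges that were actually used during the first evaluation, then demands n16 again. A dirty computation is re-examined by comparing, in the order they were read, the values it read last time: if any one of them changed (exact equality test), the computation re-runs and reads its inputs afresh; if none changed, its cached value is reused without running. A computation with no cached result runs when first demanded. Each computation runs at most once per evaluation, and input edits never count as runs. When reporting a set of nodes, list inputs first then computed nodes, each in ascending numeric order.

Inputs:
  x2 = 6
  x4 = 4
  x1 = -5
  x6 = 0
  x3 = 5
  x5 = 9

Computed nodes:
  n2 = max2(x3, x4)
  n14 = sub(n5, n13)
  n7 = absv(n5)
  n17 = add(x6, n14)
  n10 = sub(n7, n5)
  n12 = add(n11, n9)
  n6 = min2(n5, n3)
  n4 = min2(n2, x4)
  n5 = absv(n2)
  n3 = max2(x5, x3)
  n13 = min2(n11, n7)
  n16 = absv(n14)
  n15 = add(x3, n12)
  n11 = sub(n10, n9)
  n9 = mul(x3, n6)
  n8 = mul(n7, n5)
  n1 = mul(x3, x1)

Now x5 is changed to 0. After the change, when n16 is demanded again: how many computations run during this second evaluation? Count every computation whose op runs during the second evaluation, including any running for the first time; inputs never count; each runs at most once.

Initial pass — values computed on the first demand:
  n2 = max2(5, 4) = 5
  n3 = max2(9, 5) = 9
  n5 = absv(5) = 5
  n6 = min2(5, 9) = 5
  n7 = absv(5) = 5
  n9 = mul(5, 5) = 25
  n10 = sub(5, 5) = 0
  n11 = sub(0, 25) = -25
  n13 = min2(-25, 5) = -25
  n14 = sub(5, -25) = 30
  n16 = absv(30) = 30

Second demand — change propagation:
  n3: re-runs because x5 9->0; new result 5.
  n6: re-runs because n3 9->5; new result 5 (unchanged).
  n9: re-examined; everything it read last time is the same (x3 unchanged, n6 unchanged) — cache 25 kept, no run.
  n11: re-examined; everything it read last time is the same (n10 unchanged, n9 unchanged) — cache -25 kept, no run.
  n13: re-examined; everything it read last time is the same (n11 unchanged, n7 unchanged) — cache -25 kept, no run.
  n14: re-examined; everything it read last time is the same (n5 unchanged, n13 unchanged) — cache 30 kept, no run.
  n16: re-examined; everything it read last time is the same (n14 unchanged) — cache 30 kept, no run.

The important point: n6 recomputes to an identical value, and the output ends up unchanged.

Run set: n3, n6 (2 run).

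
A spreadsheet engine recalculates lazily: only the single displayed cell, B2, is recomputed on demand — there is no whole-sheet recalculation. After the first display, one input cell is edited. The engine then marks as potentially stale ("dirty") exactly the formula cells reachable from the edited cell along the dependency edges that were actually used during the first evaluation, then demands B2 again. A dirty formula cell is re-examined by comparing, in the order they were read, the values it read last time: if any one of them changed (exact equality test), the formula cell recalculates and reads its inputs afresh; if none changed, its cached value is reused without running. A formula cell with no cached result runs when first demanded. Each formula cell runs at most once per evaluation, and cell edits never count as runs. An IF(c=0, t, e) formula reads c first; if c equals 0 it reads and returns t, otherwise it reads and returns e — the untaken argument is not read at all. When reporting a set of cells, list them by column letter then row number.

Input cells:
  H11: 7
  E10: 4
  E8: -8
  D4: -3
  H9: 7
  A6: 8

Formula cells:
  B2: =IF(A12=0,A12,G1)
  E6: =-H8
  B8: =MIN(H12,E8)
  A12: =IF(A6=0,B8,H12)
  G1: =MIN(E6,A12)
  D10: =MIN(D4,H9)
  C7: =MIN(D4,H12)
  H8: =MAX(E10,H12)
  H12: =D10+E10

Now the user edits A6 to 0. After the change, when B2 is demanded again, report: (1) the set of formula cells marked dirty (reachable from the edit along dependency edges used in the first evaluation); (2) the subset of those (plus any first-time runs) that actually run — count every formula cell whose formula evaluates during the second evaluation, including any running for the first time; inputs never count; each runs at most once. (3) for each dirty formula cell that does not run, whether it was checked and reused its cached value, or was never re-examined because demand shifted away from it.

Marked dirty: A12, B2, G1.
Formula cells that run: A12, B2, B8, G1 — 4 in total.
Every dirty formula cell ran.
Key observation: a condition flipped, so demand reaches new nodes — B8 runs for the first time.

First evaluation (everything demanded from the output):
  D10 = MIN(-3, 7) = -3
  H12 = -3 + 4 = 1
  A12 = IF(A6=0: A6=8 -> else branch H12) = 1
  H8 = MAX(4, 1) = 4
  E6 = -(4) = -4
  G1 = MIN(-4, 1) = -4
  B2 = IF(A12=0: A12=1 -> else branch G1) = -4

Propagation after the edit:
  B8: demanded for the first time — runs, produces -8.
  A12: runs — A6 8->0; result -8.
  G1: runs — A12 1->-8; result -8.
  B2: runs — A12 1->-8; G1 -4->-8; result -8.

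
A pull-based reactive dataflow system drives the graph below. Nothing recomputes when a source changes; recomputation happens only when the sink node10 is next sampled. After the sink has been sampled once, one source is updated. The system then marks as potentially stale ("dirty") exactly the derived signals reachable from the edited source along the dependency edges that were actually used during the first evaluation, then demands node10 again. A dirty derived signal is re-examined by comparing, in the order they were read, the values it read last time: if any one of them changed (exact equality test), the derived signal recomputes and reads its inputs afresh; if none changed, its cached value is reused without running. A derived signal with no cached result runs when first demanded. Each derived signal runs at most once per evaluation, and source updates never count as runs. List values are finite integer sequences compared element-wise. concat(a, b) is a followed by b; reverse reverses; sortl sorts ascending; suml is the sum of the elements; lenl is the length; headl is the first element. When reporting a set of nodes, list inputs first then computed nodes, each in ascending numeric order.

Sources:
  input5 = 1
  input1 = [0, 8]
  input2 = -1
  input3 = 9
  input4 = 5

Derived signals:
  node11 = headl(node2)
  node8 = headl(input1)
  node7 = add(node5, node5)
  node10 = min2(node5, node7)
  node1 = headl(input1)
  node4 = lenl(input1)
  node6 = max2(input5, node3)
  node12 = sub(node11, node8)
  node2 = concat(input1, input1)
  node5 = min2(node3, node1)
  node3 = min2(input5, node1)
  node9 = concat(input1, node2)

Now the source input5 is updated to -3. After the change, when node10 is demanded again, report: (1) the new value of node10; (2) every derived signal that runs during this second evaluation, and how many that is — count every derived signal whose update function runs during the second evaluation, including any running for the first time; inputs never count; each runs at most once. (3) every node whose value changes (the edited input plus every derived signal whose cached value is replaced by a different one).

First evaluation (everything demanded from the output):
  node1 = headl([0, 8]) = 0
  node3 = min2(1, 0) = 0
  node5 = min2(0, 0) = 0
  node7 = add(0, 0) = 0
  node10 = min2(0, 0) = 0

Propagation after the edit:
  node3: runs — input5 1->-3; result -3.
  node5: runs — node3 0->-3; result -3.
  node7: runs — node5 0->-3; node5 0->-3; result -6.
  node10: runs — node5 0->-3; node7 0->-6; result -6.

New value of node10: -6.
Derived signals that run: node3, node5, node7, node10 — 4 in total.
Values that change: input5, node3, node5, node7, node10.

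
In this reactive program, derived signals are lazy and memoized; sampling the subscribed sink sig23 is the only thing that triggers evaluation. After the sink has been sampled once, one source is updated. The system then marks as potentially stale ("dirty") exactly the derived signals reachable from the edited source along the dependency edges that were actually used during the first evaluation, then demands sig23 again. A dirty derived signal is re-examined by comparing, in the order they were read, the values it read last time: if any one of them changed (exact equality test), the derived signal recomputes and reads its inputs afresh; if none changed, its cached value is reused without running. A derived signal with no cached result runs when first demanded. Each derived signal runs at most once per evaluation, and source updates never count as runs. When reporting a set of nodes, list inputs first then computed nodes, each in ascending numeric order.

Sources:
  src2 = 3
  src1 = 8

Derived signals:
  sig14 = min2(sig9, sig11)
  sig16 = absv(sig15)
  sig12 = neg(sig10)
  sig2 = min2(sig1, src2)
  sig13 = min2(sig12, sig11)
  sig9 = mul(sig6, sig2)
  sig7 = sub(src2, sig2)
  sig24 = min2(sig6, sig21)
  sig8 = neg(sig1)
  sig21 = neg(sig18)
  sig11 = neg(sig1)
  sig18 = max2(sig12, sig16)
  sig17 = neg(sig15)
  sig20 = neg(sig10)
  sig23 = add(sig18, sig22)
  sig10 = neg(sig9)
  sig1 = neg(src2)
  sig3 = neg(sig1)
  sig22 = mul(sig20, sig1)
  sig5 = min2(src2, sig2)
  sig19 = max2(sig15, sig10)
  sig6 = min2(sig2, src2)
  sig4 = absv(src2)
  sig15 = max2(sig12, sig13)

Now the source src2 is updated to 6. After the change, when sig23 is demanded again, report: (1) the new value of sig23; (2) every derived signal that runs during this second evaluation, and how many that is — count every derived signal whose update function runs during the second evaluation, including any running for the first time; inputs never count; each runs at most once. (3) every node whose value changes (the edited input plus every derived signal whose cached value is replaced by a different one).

Demanding sig23 again yields -180.
14 derived signals run: sig1, sig2, sig6, sig9, sig10, sig11, sig12, sig13, sig15, sig16, sig18, sig20, sig22, sig23.
The nodes whose values change: src2, sig1, sig2, sig6, sig9, sig10, sig11, sig12, sig13, sig15, sig16, sig18, sig20, sig22, sig23.

First demand of the output computes:
  sig1 = neg(3) = -3
  sig2 = min2(-3, 3) = -3
  sig6 = min2(-3, 3) = -3
  sig9 = mul(-3, -3) = 9
  sig10 = neg(9) = -9
  sig11 = neg(-3) = 3
  sig12 = neg(-9) = 9
  sig13 = min2(9, 3) = 3
  sig15 = max2(9, 3) = 9
  sig16 = absv(9) = 9
  sig18 = max2(9, 9) = 9
  sig20 = neg(-9) = 9
  sig22 = mul(9, -3) = -27
  sig23 = add(9, -27) = -18

After the edit, cleaning proceeds:
  sig1: a read changed (src2 3->6) — executes, giving -6.
  sig2: a read changed (sig1 -3->-6; src2 3->6) — executes, giving -6.
  sig6: a read changed (sig2 -3->-6; src2 3->6) — executes, giving -6.
  sig9: a read changed (sig6 -3->-6; sig2 -3->-6) — executes, giving 36.
  sig10: a read changed (sig9 9->36) — executes, giving -36.
  sig11: a read changed (sig1 -3->-6) — executes, giving 6.
  sig12: a read changed (sig10 -9->-36) — executes, giving 36.
  sig13: a read changed (sig12 9->36; sig11 3->6) — executes, giving 6.
  sig15: a read changed (sig12 9->36; sig13 3->6) — executes, giving 36.
  sig16: a read changed (sig15 9->36) — executes, giving 36.
  sig18: a read changed (sig12 9->36; sig16 9->36) — executes, giving 36.
  sig20: a read changed (sig10 -9->-36) — executes, giving 36.
  sig22: a read changed (sig20 9->36; sig1 -3->-6) — executes, giving -216.
  sig23: a read changed (sig18 9->36; sig22 -27->-216) — executes, giving -180.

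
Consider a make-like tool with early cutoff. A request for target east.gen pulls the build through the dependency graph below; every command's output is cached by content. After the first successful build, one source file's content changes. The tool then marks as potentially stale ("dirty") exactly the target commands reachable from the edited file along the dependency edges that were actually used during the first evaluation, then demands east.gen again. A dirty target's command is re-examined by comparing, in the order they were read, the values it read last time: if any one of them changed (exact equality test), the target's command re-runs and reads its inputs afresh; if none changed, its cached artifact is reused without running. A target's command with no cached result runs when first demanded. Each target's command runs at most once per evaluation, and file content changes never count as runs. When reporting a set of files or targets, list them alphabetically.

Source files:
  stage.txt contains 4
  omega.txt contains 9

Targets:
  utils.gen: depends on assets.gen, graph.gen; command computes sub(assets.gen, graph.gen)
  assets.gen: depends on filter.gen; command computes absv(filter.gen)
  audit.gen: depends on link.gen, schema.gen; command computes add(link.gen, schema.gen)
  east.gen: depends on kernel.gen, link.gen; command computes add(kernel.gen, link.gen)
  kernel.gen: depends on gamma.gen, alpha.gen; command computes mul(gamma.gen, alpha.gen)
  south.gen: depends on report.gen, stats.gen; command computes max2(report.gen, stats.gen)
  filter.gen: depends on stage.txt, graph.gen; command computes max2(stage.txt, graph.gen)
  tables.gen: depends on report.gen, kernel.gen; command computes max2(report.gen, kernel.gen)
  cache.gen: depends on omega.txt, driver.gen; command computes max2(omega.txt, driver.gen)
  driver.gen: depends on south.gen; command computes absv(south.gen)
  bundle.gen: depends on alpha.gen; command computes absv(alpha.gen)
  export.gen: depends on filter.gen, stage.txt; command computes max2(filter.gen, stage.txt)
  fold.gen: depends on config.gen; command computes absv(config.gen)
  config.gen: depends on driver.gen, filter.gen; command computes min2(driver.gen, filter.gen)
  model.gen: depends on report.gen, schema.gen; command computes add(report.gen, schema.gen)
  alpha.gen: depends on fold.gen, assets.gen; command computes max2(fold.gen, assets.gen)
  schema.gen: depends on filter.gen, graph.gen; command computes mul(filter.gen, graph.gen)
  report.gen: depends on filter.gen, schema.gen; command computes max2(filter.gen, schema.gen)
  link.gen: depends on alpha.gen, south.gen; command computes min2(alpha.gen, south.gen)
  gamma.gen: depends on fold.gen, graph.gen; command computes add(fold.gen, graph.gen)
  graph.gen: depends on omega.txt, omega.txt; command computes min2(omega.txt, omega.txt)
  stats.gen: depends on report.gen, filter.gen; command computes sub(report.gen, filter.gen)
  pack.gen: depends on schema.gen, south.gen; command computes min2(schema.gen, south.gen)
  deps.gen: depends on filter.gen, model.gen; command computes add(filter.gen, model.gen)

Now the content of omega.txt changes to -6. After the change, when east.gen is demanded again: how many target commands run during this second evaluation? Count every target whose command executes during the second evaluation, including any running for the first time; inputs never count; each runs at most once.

15 target commands run: alpha.gen, assets.gen, config.gen, driver.gen, east.gen, filter.gen, fold.gen, gamma.gen, graph.gen, kernel.gen, link.gen, report.gen, schema.gen, south.gen, stats.gen.

First demand of the output computes:
  graph.gen = min2(9, 9) = 9
  filter.gen = max2(4, 9) = 9
  assets.gen = absv(9) = 9
  schema.gen = mul(9, 9) = 81
  report.gen = max2(9, 81) = 81
  stats.gen = sub(81, 9) = 72
  south.gen = max2(81, 72) = 81
  driver.gen = absv(81) = 81
  config.gen = min2(81, 9) = 9
  fold.gen = absv(9) = 9
  alpha.gen = max2(9, 9) = 9
  gamma.gen = add(9, 9) = 18
  kernel.gen = mul(18, 9) = 162
  link.gen = min2(9, 81) = 9
  east.gen = add(162, 9) = 171

After the edit, cleaning proceeds:
  graph.gen: a read changed (omega.txt 9->-6; omega.txt 9->-6) — executes, giving -6.
  filter.gen: a read changed (graph.gen 9->-6) — executes, giving 4.
  assets.gen: a read changed (filter.gen 9->4) — executes, giving 4.
  schema.gen: a read changed (filter.gen 9->4; graph.gen 9->-6) — executes, giving -24.
  report.gen: a read changed (filter.gen 9->4; schema.gen 81->-24) — executes, giving 4.
  stats.gen: a read changed (report.gen 81->4; filter.gen 9->4) — executes, giving 0.
  south.gen: a read changed (report.gen 81->4; stats.gen 72->0) — executes, giving 4.
  driver.gen: a read changed (south.gen 81->4) — executes, giving 4.
  config.gen: a read changed (driver.gen 81->4; filter.gen 9->4) — executes, giving 4.
  fold.gen: a read changed (config.gen 9->4) — executes, giving 4.
  alpha.gen: a read changed (fold.gen 9->4; assets.gen 9->4) — executes, giving 4.
  gamma.gen: a read changed (fold.gen 9->4; graph.gen 9->-6) — executes, giving -2.
  kernel.gen: a read changed (gamma.gen 18->-2; alpha.gen 9->4) — executes, giving -8.
  link.gen: a read changed (alpha.gen 9->4; south.gen 81->4) — executes, giving 4.
  east.gen: a read changed (kernel.gen 162->-8; link.gen 9->4) — executes, giving -4.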